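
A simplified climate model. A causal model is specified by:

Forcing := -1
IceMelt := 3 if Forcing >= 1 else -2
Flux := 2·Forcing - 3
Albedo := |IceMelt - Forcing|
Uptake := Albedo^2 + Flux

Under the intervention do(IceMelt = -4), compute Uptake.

4

do(IceMelt=-4) replaces the equation IceMelt := 3 if Forcing >= 1 else -2 with the constant IceMelt = -4.
Albedo = |IceMelt - Forcing|  [with IceMelt=-4, Forcing=-1]  = 3
Flux = 2·Forcing - 3  [with Forcing=-1]  = -5
Uptake = Albedo^2 + Flux  [with Albedo=3, Flux=-5]  = 4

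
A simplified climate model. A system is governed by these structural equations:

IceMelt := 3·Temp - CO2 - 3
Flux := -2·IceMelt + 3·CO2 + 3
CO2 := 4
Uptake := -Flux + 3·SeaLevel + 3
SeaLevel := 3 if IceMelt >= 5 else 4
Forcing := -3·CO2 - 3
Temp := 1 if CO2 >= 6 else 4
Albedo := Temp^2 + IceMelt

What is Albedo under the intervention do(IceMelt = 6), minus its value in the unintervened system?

Intervening sets IceMelt = 6 and removes its equation (IceMelt := 3·Temp - CO2 - 3).
Temp = 1 if CO2 >= 6 else 4  [with CO2=4]  = 4
Albedo = Temp^2 + IceMelt  [with Temp=4, IceMelt=6]  = 22
Without intervention: Temp = 1 if CO2 >= 6 else 4  [with CO2=4]  = 4; IceMelt = 3·Temp - CO2 - 3  [with Temp=4, CO2=4]  = 5; Albedo = Temp^2 + IceMelt  [with Temp=4, IceMelt=5]  = 21.
Change = 22 − 21 = 1.

1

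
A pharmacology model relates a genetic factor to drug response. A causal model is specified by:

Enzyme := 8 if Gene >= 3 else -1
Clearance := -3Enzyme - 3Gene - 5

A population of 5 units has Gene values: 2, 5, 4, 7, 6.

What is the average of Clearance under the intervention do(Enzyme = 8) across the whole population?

-43.4

Under do(Enzyme=8), Enzyme's equation is replaced by Enzyme=8 for every unit. Per-unit Clearance: -35, -44, -41, -50, -47. Mean = -43.4.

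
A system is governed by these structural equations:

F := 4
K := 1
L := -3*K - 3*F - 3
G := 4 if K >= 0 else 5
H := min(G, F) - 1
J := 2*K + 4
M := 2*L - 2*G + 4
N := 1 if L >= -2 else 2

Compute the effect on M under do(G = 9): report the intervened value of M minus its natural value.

-10

The intervention breaks the incoming arrows to G: G := 4 if K >= 0 else 5 no longer applies, and G = 9.
L = -3*K - 3*F - 3  [with K=1, F=4]  = -18
M = 2*L - 2*G + 4  [with L=-18, G=9]  = -50
Without intervention: L = -3*K - 3*F - 3  [with K=1, F=4]  = -18; G = 4 if K >= 0 else 5  [with K=1]  = 4; M = 2*L - 2*G + 4  [with L=-18, G=4]  = -40.
Change = -50 − (-40) = -10.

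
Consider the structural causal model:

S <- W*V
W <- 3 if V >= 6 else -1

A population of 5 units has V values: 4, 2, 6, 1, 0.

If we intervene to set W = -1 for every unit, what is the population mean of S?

-2.6

do(W=-1) breaks W's dependence on V. With W=-1 fixed, S across the units is -4, -2, -6, -1, 0, mean -2.6.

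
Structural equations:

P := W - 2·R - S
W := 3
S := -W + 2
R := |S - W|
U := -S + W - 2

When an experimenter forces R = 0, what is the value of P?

Intervening sets R = 0 and removes its equation (R := |S - W|).
S = -W + 2  [with W=3]  = -1
P = W - 2·R - S  [with W=3, R=0, S=-1]  = 4

4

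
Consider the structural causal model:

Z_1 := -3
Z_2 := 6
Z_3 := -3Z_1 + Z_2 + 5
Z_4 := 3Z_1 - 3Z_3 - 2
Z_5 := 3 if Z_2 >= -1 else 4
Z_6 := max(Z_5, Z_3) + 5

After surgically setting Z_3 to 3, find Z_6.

The intervention breaks the incoming arrows to Z_3: Z_3 := -3Z_1 + Z_2 + 5 no longer applies, and Z_3 = 3.
Z_5 = 3 if Z_2 >= -1 else 4  [with Z_2=6]  = 3
Z_6 = max(Z_5, Z_3) + 5  [with Z_5=3, Z_3=3]  = 8

8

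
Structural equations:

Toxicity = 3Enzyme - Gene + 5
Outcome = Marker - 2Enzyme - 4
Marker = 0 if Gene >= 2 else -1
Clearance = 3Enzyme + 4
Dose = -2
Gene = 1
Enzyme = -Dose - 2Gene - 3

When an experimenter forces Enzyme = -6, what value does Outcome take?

7

The intervention breaks the incoming arrows to Enzyme: Enzyme = -Dose - 2Gene - 3 no longer applies, and Enzyme = -6.
Marker = 0 if Gene >= 2 else -1  [with Gene=1]  = -1
Outcome = Marker - 2Enzyme - 4  [with Marker=-1, Enzyme=-6]  = 7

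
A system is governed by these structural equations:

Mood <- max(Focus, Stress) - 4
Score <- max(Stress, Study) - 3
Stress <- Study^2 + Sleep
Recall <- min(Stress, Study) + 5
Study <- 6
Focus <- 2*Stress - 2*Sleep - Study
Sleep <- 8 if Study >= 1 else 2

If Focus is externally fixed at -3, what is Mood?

Under do(Focus=-3), the mechanism Focus <- 2*Stress - 2*Sleep - Study is discarded; Focus is fixed at -3.
Sleep = 8 if Study >= 1 else 2  [with Study=6]  = 8
Stress = Study^2 + Sleep  [with Study=6, Sleep=8]  = 44
Mood = max(Focus, Stress) - 4  [with Focus=-3, Stress=44]  = 40

40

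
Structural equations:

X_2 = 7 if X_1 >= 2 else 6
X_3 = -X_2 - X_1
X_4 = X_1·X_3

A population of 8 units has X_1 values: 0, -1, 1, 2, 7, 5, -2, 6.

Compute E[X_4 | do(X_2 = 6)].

The intervention sets X_2=6 in all 8 units regardless of X_1. Recomputing X_4 per unit gives 0, 5, -7, -16, -91, -55, 8, -72; average -28.5.

-28.5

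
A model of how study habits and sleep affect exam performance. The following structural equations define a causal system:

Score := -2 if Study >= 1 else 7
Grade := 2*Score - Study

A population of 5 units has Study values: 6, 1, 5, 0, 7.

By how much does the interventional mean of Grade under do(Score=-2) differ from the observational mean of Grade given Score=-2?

0.95

Under do(Score=-2), Score's equation is replaced by Score=-2 for every unit. Per-unit Grade: -10, -5, -9, -4, -11. Mean = -7.8.
Conditioning on Score=-2 selects the 4 unit(s) with Study ∈ {6, 1, 5, 7}. Their Grade values: -10, -5, -9, -11. Mean = -8.75.
Difference = -7.8 − (-8.75) = 0.95.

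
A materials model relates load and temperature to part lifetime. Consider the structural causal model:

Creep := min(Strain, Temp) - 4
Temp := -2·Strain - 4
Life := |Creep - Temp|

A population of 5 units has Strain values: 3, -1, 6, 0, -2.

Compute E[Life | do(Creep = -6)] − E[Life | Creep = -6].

0.2

do(Creep=-6) breaks Creep's dependence on Strain. With Creep=-6 fixed, Life across the units is 4, 4, 10, 2, 6, mean 5.2.
E[Life|Creep=-6] averages over only the 2 units with Creep=-6 (Strain = -1, -2): Life = 4, 6, mean 5.
Difference = 5.2 − 5 = 0.2.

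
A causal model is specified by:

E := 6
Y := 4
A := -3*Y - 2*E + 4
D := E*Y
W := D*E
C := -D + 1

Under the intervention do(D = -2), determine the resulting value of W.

-12

Intervening sets D = -2 and removes its equation (D := E*Y).
W = D*E  [with D=-2, E=6]  = -12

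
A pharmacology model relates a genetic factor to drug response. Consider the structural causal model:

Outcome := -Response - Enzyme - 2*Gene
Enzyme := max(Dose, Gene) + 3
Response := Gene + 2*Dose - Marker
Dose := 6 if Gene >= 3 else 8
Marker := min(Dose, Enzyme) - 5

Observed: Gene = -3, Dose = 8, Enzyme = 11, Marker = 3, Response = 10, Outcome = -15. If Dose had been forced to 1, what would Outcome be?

Under do(Dose=1), the mechanism Dose := 6 if Gene >= 3 else 8 is discarded; Dose is fixed at 1.
Enzyme = max(Dose, Gene) + 3  [with Dose=1, Gene=-3]  = 4
Marker = min(Dose, Enzyme) - 5  [with Dose=1, Enzyme=4]  = -4
Response = Gene + 2*Dose - Marker  [with Gene=-3, Dose=1, Marker=-4]  = 3
Outcome = -Response - Enzyme - 2*Gene  [with Response=3, Enzyme=4, Gene=-3]  = -1

-1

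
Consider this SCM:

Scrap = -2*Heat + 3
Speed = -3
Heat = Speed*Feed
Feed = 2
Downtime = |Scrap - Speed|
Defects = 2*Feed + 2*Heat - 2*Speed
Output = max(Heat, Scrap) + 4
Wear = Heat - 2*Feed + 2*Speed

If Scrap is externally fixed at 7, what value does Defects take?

-2

do(Scrap=7) replaces the equation Scrap = -2*Heat + 3 with the constant Scrap = 7.
Since Defects is not a descendant of the intervened variable, it is unaffected.
Heat = Speed*Feed  [with Speed=-3, Feed=2]  = -6
Defects = 2*Feed + 2*Heat - 2*Speed  [with Feed=2, Heat=-6, Speed=-3]  = -2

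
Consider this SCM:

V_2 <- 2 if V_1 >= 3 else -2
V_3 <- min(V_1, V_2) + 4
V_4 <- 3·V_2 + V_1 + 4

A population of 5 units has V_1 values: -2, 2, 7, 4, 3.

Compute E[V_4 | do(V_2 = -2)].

0.8

Every unit gets V_2=-2 under the intervention. V_4 values become -4, 0, 5, 2, 1; E[V_4|do(V_2=-2)] = 0.8.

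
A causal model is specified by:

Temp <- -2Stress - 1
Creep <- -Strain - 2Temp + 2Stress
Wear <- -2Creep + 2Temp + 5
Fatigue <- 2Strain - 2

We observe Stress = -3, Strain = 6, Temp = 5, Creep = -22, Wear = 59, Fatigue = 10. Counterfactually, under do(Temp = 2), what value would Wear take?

do(Temp=2) replaces the equation Temp <- -2Stress - 1 with the constant Temp = 2.
Creep = -Strain - 2Temp + 2Stress  [with Strain=6, Temp=2, Stress=-3]  = -16
Wear = -2Creep + 2Temp + 5  [with Creep=-16, Temp=2]  = 41

41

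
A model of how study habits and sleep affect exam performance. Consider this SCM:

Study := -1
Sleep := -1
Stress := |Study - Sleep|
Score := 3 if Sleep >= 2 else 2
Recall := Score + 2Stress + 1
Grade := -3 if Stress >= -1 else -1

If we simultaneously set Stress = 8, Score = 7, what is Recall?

Setting Stress = 8, Score = 7 by intervention discards those variables' equations.
Recall = Score + 2Stress + 1  [with Score=7, Stress=8]  = 24

24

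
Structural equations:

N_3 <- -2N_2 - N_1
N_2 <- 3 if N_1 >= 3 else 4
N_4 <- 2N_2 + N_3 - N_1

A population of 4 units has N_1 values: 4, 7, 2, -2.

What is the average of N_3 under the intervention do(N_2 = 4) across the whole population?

The intervention sets N_2=4 in all 4 units regardless of N_1. Recomputing N_3 per unit gives -12, -15, -10, -6; average -10.75.

-10.75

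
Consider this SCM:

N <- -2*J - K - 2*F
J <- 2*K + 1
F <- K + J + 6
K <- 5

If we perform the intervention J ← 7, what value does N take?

-55

Under do(J=7), the mechanism J <- 2*K + 1 is discarded; J is fixed at 7.
F = K + J + 6  [with K=5, J=7]  = 18
N = -2*J - K - 2*F  [with J=7, K=5, F=18]  = -55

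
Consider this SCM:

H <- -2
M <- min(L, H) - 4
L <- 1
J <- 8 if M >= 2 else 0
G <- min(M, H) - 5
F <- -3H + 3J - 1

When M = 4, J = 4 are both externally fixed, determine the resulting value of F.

Setting M = 4, J = 4 by intervention discards those variables' equations.
F = -3H + 3J - 1  [with H=-2, J=4]  = 17

17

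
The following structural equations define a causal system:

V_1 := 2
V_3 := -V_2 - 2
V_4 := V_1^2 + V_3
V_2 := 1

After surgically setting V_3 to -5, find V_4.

The intervention breaks the incoming arrows to V_3: V_3 := -V_2 - 2 no longer applies, and V_3 = -5.
V_4 = V_1^2 + V_3  [with V_1=2, V_3=-5]  = -1

-1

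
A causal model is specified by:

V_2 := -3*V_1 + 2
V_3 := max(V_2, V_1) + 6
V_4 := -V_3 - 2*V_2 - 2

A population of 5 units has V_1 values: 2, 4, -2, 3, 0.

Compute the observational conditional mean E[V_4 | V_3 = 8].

Conditioning on V_3=8 selects the 2 unit(s) with V_1 ∈ {2, 0}. Their V_4 values: -2, -14. Mean = -8.

-8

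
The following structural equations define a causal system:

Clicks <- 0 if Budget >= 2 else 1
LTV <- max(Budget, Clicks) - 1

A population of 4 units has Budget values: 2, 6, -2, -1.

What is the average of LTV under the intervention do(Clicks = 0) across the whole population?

1

The intervention sets Clicks=0 in all 4 units regardless of Budget. Recomputing LTV per unit gives 1, 5, -1, -1; average 1.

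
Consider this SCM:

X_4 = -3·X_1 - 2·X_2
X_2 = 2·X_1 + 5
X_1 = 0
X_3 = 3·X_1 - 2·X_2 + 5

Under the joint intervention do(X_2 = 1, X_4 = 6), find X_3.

The joint intervention fixes X_2 = 1, X_4 = 6, removing each variable's own equation.
X_3 = 3·X_1 - 2·X_2 + 5  [with X_1=0, X_2=1]  = 3

3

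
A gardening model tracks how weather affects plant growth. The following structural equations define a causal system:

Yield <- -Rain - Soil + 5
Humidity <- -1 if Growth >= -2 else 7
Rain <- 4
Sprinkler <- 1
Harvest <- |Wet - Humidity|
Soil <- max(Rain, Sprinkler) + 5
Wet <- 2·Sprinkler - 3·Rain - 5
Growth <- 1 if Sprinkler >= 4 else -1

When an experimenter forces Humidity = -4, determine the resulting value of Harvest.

Intervening sets Humidity = -4 and removes its equation (Humidity <- -1 if Growth >= -2 else 7).
Wet = 2·Sprinkler - 3·Rain - 5  [with Sprinkler=1, Rain=4]  = -15
Harvest = |Wet - Humidity|  [with Wet=-15, Humidity=-4]  = 11

11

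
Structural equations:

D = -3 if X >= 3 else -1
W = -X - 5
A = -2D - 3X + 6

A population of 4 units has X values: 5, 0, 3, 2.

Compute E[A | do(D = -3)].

The intervention sets D=-3 in all 4 units regardless of X. Recomputing A per unit gives -3, 12, 3, 6; average 4.5.

4.5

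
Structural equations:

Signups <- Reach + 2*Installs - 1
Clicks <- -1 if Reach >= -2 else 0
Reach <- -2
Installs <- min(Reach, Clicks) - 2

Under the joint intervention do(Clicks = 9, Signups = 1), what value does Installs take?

The joint intervention fixes Clicks = 9, Signups = 1, removing each variable's own equation.
Installs = min(Reach, Clicks) - 2  [with Reach=-2, Clicks=9]  = -4

-4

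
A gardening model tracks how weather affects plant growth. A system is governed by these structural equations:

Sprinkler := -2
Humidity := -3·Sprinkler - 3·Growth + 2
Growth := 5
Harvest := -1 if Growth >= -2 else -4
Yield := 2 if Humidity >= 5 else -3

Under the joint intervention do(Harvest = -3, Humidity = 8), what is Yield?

2

Under do(Harvest = -3, Humidity = 8), each intervened variable's structural equation is replaced by its fixed value.
Yield = 2 if Humidity >= 5 else -3  [with Humidity=8]  = 2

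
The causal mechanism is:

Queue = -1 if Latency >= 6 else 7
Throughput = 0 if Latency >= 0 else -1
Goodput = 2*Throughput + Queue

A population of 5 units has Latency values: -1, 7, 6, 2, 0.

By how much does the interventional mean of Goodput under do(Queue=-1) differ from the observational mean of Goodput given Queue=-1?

do(Queue=-1) breaks Queue's dependence on Latency. With Queue=-1 fixed, Goodput across the units is -3, -1, -1, -1, -1, mean -1.4.
Conditioning on Queue=-1 selects the 2 unit(s) with Latency ∈ {7, 6}. Their Goodput values: -1, -1. Mean = -1.
Difference = -1.4 − (-1) = -0.4.

-0.4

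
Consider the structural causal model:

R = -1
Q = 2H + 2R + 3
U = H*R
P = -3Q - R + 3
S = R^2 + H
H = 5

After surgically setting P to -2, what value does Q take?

11

do(P=-2) replaces the equation P = -3Q - R + 3 with the constant P = -2.
Q is not downstream of the intervention, so its value is determined by the original equations.
Q = 2H + 2R + 3  [with H=5, R=-1]  = 11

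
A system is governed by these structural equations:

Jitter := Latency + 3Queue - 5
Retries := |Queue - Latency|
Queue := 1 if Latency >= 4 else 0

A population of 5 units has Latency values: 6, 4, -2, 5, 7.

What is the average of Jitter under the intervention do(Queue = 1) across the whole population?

2

Every unit gets Queue=1 under the intervention. Jitter values become 4, 2, -4, 3, 5; E[Jitter|do(Queue=1)] = 2.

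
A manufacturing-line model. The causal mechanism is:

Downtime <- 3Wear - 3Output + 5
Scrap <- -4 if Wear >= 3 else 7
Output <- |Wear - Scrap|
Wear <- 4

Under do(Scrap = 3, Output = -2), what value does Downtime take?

23

Setting Scrap = 3, Output = -2 by intervention discards those variables' equations.
Downtime = 3Wear - 3Output + 5  [with Wear=4, Output=-2]  = 23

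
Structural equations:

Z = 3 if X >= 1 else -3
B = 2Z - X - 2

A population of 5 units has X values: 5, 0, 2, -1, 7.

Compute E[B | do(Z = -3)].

-10.6

The intervention sets Z=-3 in all 5 units regardless of X. Recomputing B per unit gives -13, -8, -10, -7, -15; average -10.6.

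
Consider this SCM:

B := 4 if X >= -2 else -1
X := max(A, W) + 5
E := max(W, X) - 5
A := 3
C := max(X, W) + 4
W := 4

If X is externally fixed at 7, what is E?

2

The intervention breaks the incoming arrows to X: X := max(A, W) + 5 no longer applies, and X = 7.
E = max(W, X) - 5  [with W=4, X=7]  = 2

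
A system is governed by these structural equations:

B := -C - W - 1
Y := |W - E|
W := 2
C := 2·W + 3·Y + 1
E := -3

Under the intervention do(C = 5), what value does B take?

Intervening sets C = 5 and removes its equation (C := 2·W + 3·Y + 1).
B = -C - W - 1  [with C=5, W=2]  = -8

-8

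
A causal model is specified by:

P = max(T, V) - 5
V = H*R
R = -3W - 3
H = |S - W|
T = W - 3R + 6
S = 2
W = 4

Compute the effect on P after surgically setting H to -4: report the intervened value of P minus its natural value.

The intervention breaks the incoming arrows to H: H = |S - W| no longer applies, and H = -4.
R = -3W - 3  [with W=4]  = -15
T = W - 3R + 6  [with W=4, R=-15]  = 55
V = H*R  [with H=-4, R=-15]  = 60
P = max(T, V) - 5  [with T=55, V=60]  = 55
Without intervention: H = |S - W|  [with S=2, W=4]  = 2; R = -3W - 3  [with W=4]  = -15; T = W - 3R + 6  [with W=4, R=-15]  = 55; V = H*R  [with H=2, R=-15]  = -30; P = max(T, V) - 5  [with T=55, V=-30]  = 50.
Change = 55 − 50 = 5.

5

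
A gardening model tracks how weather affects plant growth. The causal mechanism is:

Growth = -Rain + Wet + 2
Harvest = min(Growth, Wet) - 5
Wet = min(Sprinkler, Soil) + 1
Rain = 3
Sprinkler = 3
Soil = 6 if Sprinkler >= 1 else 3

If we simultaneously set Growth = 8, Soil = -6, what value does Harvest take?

-10

The joint intervention fixes Growth = 8, Soil = -6, removing each variable's own equation.
Wet = min(Sprinkler, Soil) + 1  [with Sprinkler=3, Soil=-6]  = -5
Harvest = min(Growth, Wet) - 5  [with Growth=8, Wet=-5]  = -10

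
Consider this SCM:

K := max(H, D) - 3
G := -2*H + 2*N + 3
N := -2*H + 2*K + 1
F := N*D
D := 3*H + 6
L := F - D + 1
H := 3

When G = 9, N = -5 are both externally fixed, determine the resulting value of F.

-75

Setting G = 9, N = -5 by intervention discards those variables' equations.
D = 3*H + 6  [with H=3]  = 15
F = N*D  [with N=-5, D=15]  = -75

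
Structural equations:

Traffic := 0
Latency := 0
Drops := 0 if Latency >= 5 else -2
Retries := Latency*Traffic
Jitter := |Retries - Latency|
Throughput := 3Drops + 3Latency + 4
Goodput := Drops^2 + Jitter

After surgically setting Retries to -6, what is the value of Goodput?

The intervention breaks the incoming arrows to Retries: Retries := Latency*Traffic no longer applies, and Retries = -6.
Drops = 0 if Latency >= 5 else -2  [with Latency=0]  = -2
Jitter = |Retries - Latency|  [with Retries=-6, Latency=0]  = 6
Goodput = Drops^2 + Jitter  [with Drops=-2, Jitter=6]  = 10

10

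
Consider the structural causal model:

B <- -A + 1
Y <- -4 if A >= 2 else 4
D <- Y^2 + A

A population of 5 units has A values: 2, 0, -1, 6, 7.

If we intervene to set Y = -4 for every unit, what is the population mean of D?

18.8

The intervention sets Y=-4 in all 5 units regardless of A. Recomputing D per unit gives 18, 16, 15, 22, 23; average 18.8.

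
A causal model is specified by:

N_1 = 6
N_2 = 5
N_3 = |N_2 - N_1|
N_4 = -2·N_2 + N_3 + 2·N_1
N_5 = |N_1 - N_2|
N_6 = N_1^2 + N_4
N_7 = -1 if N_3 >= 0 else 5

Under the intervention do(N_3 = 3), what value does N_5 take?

1

do(N_3=3) replaces the equation N_3 = |N_2 - N_1| with the constant N_3 = 3.
N_5 is not downstream of the intervention, so its value is determined by the original equations.
N_5 = |N_1 - N_2|  [with N_1=6, N_2=5]  = 1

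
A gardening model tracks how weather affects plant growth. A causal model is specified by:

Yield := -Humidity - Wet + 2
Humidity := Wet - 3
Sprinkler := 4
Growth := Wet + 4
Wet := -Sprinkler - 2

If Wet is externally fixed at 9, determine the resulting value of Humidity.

6

Under do(Wet=9), the mechanism Wet := -Sprinkler - 2 is discarded; Wet is fixed at 9.
Humidity = Wet - 3  [with Wet=9]  = 6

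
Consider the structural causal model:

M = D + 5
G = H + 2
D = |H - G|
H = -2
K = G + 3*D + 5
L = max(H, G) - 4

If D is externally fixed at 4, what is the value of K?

The intervention breaks the incoming arrows to D: D = |H - G| no longer applies, and D = 4.
G = H + 2  [with H=-2]  = 0
K = G + 3*D + 5  [with G=0, D=4]  = 17

17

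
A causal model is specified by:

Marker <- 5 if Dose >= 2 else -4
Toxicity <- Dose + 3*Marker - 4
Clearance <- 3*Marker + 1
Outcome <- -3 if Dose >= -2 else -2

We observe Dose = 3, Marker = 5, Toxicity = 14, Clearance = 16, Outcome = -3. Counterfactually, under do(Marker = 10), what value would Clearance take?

Under do(Marker=10), the mechanism Marker <- 5 if Dose >= 2 else -4 is discarded; Marker is fixed at 10.
Clearance = 3*Marker + 1  [with Marker=10]  = 31

31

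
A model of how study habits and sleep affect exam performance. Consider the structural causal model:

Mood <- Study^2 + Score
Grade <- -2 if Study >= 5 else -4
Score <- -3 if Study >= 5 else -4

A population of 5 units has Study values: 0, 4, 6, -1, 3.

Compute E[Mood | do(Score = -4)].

8.4

The intervention sets Score=-4 in all 5 units regardless of Study. Recomputing Mood per unit gives -4, 12, 32, -3, 5; average 8.4.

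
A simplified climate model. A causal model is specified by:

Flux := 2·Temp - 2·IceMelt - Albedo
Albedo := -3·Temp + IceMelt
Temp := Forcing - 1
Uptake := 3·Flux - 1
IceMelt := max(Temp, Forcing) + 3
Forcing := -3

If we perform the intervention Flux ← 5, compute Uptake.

The intervention breaks the incoming arrows to Flux: Flux := 2·Temp - 2·IceMelt - Albedo no longer applies, and Flux = 5.
Uptake = 3·Flux - 1  [with Flux=5]  = 14

14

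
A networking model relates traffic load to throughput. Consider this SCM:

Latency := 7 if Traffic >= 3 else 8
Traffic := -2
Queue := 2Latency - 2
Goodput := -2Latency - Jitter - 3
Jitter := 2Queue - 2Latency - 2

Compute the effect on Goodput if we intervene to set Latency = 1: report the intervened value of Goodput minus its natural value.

28

do(Latency=1) replaces the equation Latency := 7 if Traffic >= 3 else 8 with the constant Latency = 1.
Queue = 2Latency - 2  [with Latency=1]  = 0
Jitter = 2Queue - 2Latency - 2  [with Queue=0, Latency=1]  = -4
Goodput = -2Latency - Jitter - 3  [with Latency=1, Jitter=-4]  = -1
Without intervention: Latency = 7 if Traffic >= 3 else 8  [with Traffic=-2]  = 8; Queue = 2Latency - 2  [with Latency=8]  = 14; Jitter = 2Queue - 2Latency - 2  [with Queue=14, Latency=8]  = 10; Goodput = -2Latency - Jitter - 3  [with Latency=8, Jitter=10]  = -29.
Change = -1 − (-29) = 28.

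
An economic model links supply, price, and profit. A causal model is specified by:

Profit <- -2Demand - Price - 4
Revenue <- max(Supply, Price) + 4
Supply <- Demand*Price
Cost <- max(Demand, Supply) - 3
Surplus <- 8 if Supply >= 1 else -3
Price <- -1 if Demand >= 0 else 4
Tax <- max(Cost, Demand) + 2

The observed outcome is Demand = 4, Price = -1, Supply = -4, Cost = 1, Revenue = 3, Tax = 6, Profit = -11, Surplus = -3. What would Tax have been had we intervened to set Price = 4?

15

Under do(Price=4), the mechanism Price <- -1 if Demand >= 0 else 4 is discarded; Price is fixed at 4.
Supply = Demand*Price  [with Demand=4, Price=4]  = 16
Cost = max(Demand, Supply) - 3  [with Demand=4, Supply=16]  = 13
Tax = max(Cost, Demand) + 2  [with Cost=13, Demand=4]  = 15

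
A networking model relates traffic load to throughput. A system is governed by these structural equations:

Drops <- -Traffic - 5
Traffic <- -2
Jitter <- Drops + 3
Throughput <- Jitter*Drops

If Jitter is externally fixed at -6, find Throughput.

18

The intervention breaks the incoming arrows to Jitter: Jitter <- Drops + 3 no longer applies, and Jitter = -6.
Drops = -Traffic - 5  [with Traffic=-2]  = -3
Throughput = Jitter*Drops  [with Jitter=-6, Drops=-3]  = 18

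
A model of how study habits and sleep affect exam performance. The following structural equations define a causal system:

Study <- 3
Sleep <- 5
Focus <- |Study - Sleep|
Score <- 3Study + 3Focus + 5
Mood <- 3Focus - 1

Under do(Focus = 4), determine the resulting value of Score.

The intervention breaks the incoming arrows to Focus: Focus <- |Study - Sleep| no longer applies, and Focus = 4.
Score = 3Study + 3Focus + 5  [with Study=3, Focus=4]  = 26

26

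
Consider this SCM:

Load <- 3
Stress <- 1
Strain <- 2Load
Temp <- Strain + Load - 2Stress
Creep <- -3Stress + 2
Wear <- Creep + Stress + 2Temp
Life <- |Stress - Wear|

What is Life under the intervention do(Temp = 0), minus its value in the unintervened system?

-12

The intervention breaks the incoming arrows to Temp: Temp <- Strain + Load - 2Stress no longer applies, and Temp = 0.
Creep = -3Stress + 2  [with Stress=1]  = -1
Wear = Creep + Stress + 2Temp  [with Creep=-1, Stress=1, Temp=0]  = 0
Life = |Stress - Wear|  [with Stress=1, Wear=0]  = 1
Without intervention: Strain = 2Load  [with Load=3]  = 6; Temp = Strain + Load - 2Stress  [with Strain=6, Load=3, Stress=1]  = 7; Creep = -3Stress + 2  [with Stress=1]  = -1; Wear = Creep + Stress + 2Temp  [with Creep=-1, Stress=1, Temp=7]  = 14; Life = |Stress - Wear|  [with Stress=1, Wear=14]  = 13.
Change = 1 − 13 = -12.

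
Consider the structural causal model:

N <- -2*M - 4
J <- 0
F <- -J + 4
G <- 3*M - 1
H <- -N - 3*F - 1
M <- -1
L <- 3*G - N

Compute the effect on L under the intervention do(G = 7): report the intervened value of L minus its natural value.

Under do(G=7), the mechanism G <- 3*M - 1 is discarded; G is fixed at 7.
N = -2*M - 4  [with M=-1]  = -2
L = 3*G - N  [with G=7, N=-2]  = 23
Without intervention: N = -2*M - 4  [with M=-1]  = -2; G = 3*M - 1  [with M=-1]  = -4; L = 3*G - N  [with G=-4, N=-2]  = -10.
Change = 23 − (-10) = 33.

33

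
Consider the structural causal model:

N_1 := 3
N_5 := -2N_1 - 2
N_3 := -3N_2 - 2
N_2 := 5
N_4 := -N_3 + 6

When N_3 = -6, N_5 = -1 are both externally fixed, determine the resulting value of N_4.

12

The joint intervention fixes N_3 = -6, N_5 = -1, removing each variable's own equation.
N_4 = -N_3 + 6  [with N_3=-6]  = 12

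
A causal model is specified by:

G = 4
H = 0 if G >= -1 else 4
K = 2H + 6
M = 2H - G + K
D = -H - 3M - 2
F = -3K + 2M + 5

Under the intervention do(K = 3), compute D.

1

do(K=3) replaces the equation K = 2H + 6 with the constant K = 3.
H = 0 if G >= -1 else 4  [with G=4]  = 0
M = 2H - G + K  [with H=0, G=4, K=3]  = -1
D = -H - 3M - 2  [with H=0, M=-1]  = 1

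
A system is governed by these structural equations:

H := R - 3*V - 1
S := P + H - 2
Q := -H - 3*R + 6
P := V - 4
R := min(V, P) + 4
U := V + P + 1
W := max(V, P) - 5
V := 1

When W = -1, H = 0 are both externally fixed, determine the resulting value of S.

Setting W = -1, H = 0 by intervention discards those variables' equations.
P = V - 4  [with V=1]  = -3
S = P + H - 2  [with P=-3, H=0]  = -5

-5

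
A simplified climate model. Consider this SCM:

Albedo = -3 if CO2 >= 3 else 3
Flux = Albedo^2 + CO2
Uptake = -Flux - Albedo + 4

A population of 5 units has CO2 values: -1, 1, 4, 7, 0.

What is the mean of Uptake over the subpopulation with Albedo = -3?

-7.5

E[Uptake|Albedo=-3] averages over only the 2 units with Albedo=-3 (CO2 = 4, 7): Uptake = -6, -9, mean -7.5.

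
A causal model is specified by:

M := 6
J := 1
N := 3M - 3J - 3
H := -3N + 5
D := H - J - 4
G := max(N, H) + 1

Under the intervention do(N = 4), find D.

do(N=4) replaces the equation N := 3M - 3J - 3 with the constant N = 4.
H = -3N + 5  [with N=4]  = -7
D = H - J - 4  [with H=-7, J=1]  = -12

-12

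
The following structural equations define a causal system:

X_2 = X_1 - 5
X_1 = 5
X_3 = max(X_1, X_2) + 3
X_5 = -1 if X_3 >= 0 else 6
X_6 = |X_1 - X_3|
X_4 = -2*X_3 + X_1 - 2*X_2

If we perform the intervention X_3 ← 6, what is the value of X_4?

The intervention breaks the incoming arrows to X_3: X_3 = max(X_1, X_2) + 3 no longer applies, and X_3 = 6.
X_2 = X_1 - 5  [with X_1=5]  = 0
X_4 = -2*X_3 + X_1 - 2*X_2  [with X_3=6, X_1=5, X_2=0]  = -7

-7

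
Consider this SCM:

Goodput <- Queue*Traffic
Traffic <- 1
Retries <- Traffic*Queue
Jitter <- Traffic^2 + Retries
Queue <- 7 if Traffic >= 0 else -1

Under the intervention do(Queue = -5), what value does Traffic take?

Under do(Queue=-5), the mechanism Queue <- 7 if Traffic >= 0 else -1 is discarded; Queue is fixed at -5.
Traffic is not downstream of the intervention, so its value is determined by the original equations.

1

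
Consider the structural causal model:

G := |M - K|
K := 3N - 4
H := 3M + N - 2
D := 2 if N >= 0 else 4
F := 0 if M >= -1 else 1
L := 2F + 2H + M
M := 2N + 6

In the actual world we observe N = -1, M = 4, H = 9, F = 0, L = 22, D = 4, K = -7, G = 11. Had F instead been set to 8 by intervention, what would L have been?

Intervening sets F = 8 and removes its equation (F := 0 if M >= -1 else 1).
M = 2N + 6  [with N=-1]  = 4
H = 3M + N - 2  [with M=4, N=-1]  = 9
L = 2F + 2H + M  [with F=8, H=9, M=4]  = 38

38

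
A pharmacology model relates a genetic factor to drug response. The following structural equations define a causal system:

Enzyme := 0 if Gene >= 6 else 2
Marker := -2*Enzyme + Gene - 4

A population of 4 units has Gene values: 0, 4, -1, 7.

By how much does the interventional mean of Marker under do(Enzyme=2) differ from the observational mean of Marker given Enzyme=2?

Under do(Enzyme=2), Enzyme's equation is replaced by Enzyme=2 for every unit. Per-unit Marker: -8, -4, -9, -1. Mean = -5.5.
E[Marker|Enzyme=2] averages over only the 3 units with Enzyme=2 (Gene = 0, 4, -1): Marker = -8, -4, -9, mean -7.
Difference = -5.5 − (-7) = 1.5.

1.5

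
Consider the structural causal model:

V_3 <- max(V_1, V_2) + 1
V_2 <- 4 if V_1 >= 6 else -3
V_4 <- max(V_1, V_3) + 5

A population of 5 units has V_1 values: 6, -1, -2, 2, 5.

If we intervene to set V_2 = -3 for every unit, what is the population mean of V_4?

The intervention sets V_2=-3 in all 5 units regardless of V_1. Recomputing V_4 per unit gives 12, 5, 4, 8, 11; average 8.

8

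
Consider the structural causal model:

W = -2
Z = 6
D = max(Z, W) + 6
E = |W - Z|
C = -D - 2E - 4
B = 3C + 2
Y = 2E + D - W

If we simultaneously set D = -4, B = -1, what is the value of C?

The joint intervention fixes D = -4, B = -1, removing each variable's own equation.
E = |W - Z|  [with W=-2, Z=6]  = 8
C = -D - 2E - 4  [with D=-4, E=8]  = -16

-16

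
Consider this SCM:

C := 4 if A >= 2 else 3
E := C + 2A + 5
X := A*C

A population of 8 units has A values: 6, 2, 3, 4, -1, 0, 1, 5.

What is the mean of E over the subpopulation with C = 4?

17

Conditioning on C=4 selects the 5 unit(s) with A ∈ {6, 2, 3, 4, 5}. Their E values: 21, 13, 15, 17, 19. Mean = 17.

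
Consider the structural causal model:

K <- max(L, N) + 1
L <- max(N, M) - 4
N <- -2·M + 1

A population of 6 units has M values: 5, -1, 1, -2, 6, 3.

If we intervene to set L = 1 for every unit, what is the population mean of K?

The intervention sets L=1 in all 6 units regardless of M. Recomputing K per unit gives 2, 4, 2, 6, 2, 2; average 3.

3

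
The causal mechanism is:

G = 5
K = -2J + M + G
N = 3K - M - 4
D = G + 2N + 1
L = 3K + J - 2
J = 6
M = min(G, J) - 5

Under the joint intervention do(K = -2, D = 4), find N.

The joint intervention fixes K = -2, D = 4, removing each variable's own equation.
M = min(G, J) - 5  [with G=5, J=6]  = 0
N = 3K - M - 4  [with K=-2, M=0]  = -10

-10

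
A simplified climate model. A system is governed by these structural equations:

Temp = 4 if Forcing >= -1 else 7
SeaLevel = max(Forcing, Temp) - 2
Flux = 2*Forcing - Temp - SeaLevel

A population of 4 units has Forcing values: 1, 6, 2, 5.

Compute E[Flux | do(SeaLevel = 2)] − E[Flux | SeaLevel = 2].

The intervention sets SeaLevel=2 in all 4 units regardless of Forcing. Recomputing Flux per unit gives -4, 6, -2, 4; average 1.
Conditioning on SeaLevel=2 selects the 2 unit(s) with Forcing ∈ {1, 2}. Their Flux values: -4, -2. Mean = -3.
Difference = 1 − (-3) = 4.

4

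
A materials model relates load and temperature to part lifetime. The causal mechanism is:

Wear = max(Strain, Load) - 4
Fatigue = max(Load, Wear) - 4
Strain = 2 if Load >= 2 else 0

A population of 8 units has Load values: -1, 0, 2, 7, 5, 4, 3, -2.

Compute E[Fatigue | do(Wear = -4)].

The intervention sets Wear=-4 in all 8 units regardless of Load. Recomputing Fatigue per unit gives -5, -4, -2, 3, 1, 0, -1, -6; average -1.75.

-1.75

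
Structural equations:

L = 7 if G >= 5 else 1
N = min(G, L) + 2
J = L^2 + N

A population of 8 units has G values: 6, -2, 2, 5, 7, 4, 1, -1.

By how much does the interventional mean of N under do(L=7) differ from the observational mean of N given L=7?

do(L=7) breaks L's dependence on G. With L=7 fixed, N across the units is 8, 0, 4, 7, 9, 6, 3, 1, mean 4.75.
Conditioning on L=7 selects the 3 unit(s) with G ∈ {6, 5, 7}. Their N values: 8, 7, 9. Mean = 8.
Difference = 4.75 − 8 = -3.25.

-3.25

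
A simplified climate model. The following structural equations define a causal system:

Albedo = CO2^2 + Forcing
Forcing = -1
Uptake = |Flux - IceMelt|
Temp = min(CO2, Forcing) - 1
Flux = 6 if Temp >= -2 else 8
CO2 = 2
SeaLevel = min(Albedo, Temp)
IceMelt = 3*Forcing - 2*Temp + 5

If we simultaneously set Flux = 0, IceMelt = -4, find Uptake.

4

The joint intervention fixes Flux = 0, IceMelt = -4, removing each variable's own equation.
Uptake = |Flux - IceMelt|  [with Flux=0, IceMelt=-4]  = 4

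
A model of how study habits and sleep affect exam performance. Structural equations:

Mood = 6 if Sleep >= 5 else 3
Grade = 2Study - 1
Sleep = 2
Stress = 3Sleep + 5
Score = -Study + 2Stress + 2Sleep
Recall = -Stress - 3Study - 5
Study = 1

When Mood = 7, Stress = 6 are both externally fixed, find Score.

15

Under do(Mood = 7, Stress = 6), each intervened variable's structural equation is replaced by its fixed value.
Score = -Study + 2Stress + 2Sleep  [with Study=1, Stress=6, Sleep=2]  = 15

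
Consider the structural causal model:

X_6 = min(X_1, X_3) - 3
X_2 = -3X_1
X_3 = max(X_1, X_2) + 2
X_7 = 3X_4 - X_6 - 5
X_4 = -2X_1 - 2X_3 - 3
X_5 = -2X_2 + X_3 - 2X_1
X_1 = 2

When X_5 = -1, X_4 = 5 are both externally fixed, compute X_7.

Setting X_5 = -1, X_4 = 5 by intervention discards those variables' equations.
X_2 = -3X_1  [with X_1=2]  = -6
X_3 = max(X_1, X_2) + 2  [with X_1=2, X_2=-6]  = 4
X_6 = min(X_1, X_3) - 3  [with X_1=2, X_3=4]  = -1
X_7 = 3X_4 - X_6 - 5  [with X_4=5, X_6=-1]  = 11

11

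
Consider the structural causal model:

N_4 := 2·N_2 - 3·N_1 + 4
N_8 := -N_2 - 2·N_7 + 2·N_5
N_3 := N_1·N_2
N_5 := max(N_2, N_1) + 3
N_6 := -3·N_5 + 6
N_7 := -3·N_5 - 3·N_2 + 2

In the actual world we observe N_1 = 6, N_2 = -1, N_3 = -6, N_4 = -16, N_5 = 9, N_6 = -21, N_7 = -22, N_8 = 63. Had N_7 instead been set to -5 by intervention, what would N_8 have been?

29

do(N_7=-5) replaces the equation N_7 := -3·N_5 - 3·N_2 + 2 with the constant N_7 = -5.
N_5 = max(N_2, N_1) + 3  [with N_2=-1, N_1=6]  = 9
N_8 = -N_2 - 2·N_7 + 2·N_5  [with N_2=-1, N_7=-5, N_5=9]  = 29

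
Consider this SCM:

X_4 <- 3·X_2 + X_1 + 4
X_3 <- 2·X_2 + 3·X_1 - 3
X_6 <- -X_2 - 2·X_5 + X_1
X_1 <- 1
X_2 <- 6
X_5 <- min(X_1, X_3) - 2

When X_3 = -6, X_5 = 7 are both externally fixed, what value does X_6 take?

-19

Setting X_3 = -6, X_5 = 7 by intervention discards those variables' equations.
X_6 = -X_2 - 2·X_5 + X_1  [with X_2=6, X_5=7, X_1=1]  = -19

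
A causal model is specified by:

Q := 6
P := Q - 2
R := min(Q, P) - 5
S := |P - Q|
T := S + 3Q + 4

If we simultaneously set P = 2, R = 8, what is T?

26

Under do(P = 2, R = 8), each intervened variable's structural equation is replaced by its fixed value.
S = |P - Q|  [with P=2, Q=6]  = 4
T = S + 3Q + 4  [with S=4, Q=6]  = 26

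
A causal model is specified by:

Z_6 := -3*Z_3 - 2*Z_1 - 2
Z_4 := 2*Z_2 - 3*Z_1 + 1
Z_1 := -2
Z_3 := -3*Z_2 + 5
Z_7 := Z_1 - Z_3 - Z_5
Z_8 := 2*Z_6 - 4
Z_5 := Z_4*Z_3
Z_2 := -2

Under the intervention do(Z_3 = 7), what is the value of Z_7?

-30

The intervention breaks the incoming arrows to Z_3: Z_3 := -3*Z_2 + 5 no longer applies, and Z_3 = 7.
Z_4 = 2*Z_2 - 3*Z_1 + 1  [with Z_2=-2, Z_1=-2]  = 3
Z_5 = Z_4*Z_3  [with Z_4=3, Z_3=7]  = 21
Z_7 = Z_1 - Z_3 - Z_5  [with Z_1=-2, Z_3=7, Z_5=21]  = -30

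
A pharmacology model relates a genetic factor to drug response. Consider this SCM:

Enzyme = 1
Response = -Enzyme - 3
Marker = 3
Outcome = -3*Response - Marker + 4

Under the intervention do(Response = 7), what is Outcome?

-20

The intervention breaks the incoming arrows to Response: Response = -Enzyme - 3 no longer applies, and Response = 7.
Outcome = -3*Response - Marker + 4  [with Response=7, Marker=3]  = -20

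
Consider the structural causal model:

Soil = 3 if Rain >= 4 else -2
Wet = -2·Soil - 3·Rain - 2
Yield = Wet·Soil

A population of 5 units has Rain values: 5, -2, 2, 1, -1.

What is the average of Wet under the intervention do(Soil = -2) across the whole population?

Every unit gets Soil=-2 under the intervention. Wet values become -13, 8, -4, -1, 5; E[Wet|do(Soil=-2)] = -1.

-1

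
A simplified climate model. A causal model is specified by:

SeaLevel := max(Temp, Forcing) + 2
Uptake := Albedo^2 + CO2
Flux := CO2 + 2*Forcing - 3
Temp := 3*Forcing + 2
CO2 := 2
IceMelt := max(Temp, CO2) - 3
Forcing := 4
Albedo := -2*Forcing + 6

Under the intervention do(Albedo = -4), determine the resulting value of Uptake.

18

do(Albedo=-4) replaces the equation Albedo := -2*Forcing + 6 with the constant Albedo = -4.
Uptake = Albedo^2 + CO2  [with Albedo=-4, CO2=2]  = 18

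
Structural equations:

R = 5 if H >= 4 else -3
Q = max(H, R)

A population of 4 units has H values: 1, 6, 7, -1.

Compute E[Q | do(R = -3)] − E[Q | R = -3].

3.25

Every unit gets R=-3 under the intervention. Q values become 1, 6, 7, -1; E[Q|do(R=-3)] = 3.25.
Observing R=-3 restricts to units where R's equation naturally yields -3: H ∈ {1, -1}. In that subpopulation Q = 1, -1, mean 0.
Difference = 3.25 − 0 = 3.25.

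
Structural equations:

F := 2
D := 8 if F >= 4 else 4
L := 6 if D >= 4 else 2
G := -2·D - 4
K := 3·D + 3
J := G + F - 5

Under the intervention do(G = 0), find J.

Under do(G=0), the mechanism G := -2·D - 4 is discarded; G is fixed at 0.
J = G + F - 5  [with G=0, F=2]  = -3

-3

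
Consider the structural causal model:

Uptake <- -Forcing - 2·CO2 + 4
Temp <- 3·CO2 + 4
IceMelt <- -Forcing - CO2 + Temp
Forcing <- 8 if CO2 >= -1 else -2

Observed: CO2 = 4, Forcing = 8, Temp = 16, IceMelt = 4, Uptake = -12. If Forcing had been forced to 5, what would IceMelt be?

Under do(Forcing=5), the mechanism Forcing <- 8 if CO2 >= -1 else -2 is discarded; Forcing is fixed at 5.
Temp = 3·CO2 + 4  [with CO2=4]  = 16
IceMelt = -Forcing - CO2 + Temp  [with Forcing=5, CO2=4, Temp=16]  = 7

7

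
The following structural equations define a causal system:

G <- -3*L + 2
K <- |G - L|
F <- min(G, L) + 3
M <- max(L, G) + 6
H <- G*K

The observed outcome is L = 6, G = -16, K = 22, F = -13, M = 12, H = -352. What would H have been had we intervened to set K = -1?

16

The intervention breaks the incoming arrows to K: K <- |G - L| no longer applies, and K = -1.
G = -3*L + 2  [with L=6]  = -16
H = G*K  [with G=-16, K=-1]  = 16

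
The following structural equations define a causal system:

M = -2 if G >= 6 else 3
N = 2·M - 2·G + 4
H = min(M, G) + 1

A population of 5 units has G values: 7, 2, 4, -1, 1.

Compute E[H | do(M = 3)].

2.6

The intervention sets M=3 in all 5 units regardless of G. Recomputing H per unit gives 4, 3, 4, 0, 2; average 2.6.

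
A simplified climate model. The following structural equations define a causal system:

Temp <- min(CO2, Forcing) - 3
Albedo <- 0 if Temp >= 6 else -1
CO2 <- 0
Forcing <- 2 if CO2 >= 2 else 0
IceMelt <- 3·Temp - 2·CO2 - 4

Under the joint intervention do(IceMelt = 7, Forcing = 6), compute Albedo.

The joint intervention fixes IceMelt = 7, Forcing = 6, removing each variable's own equation.
Temp = min(CO2, Forcing) - 3  [with CO2=0, Forcing=6]  = -3
Albedo = 0 if Temp >= 6 else -1  [with Temp=-3]  = -1

-1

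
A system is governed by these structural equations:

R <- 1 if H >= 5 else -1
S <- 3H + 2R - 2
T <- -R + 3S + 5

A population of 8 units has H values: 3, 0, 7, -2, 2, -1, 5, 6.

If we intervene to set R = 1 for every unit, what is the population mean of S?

Every unit gets R=1 under the intervention. S values become 9, 0, 21, -6, 6, -3, 15, 18; E[S|do(R=1)] = 7.5.

7.5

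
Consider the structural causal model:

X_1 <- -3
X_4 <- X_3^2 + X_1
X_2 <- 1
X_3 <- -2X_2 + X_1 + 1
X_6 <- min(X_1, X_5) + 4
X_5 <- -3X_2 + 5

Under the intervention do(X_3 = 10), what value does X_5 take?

do(X_3=10) replaces the equation X_3 <- -2X_2 + X_1 + 1 with the constant X_3 = 10.
X_5 is not downstream of the intervention, so its value is determined by the original equations.
X_5 = -3X_2 + 5  [with X_2=1]  = 2

2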